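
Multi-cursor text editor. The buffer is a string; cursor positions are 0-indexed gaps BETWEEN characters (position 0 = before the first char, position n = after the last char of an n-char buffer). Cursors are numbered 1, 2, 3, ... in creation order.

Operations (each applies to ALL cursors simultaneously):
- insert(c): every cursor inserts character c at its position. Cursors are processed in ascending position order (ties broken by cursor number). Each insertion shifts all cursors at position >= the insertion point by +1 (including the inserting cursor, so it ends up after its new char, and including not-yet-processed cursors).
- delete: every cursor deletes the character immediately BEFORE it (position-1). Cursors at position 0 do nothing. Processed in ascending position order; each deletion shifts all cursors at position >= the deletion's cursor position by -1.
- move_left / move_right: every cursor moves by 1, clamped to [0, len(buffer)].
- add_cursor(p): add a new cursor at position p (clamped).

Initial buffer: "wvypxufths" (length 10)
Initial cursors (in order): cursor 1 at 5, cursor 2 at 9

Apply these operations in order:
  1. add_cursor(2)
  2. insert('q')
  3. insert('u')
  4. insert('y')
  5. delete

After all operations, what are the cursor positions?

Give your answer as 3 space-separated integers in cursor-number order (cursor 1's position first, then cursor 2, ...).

After op 1 (add_cursor(2)): buffer="wvypxufths" (len 10), cursors c3@2 c1@5 c2@9, authorship ..........
After op 2 (insert('q')): buffer="wvqypxqufthqs" (len 13), cursors c3@3 c1@7 c2@12, authorship ..3...1....2.
After op 3 (insert('u')): buffer="wvquypxquufthqus" (len 16), cursors c3@4 c1@9 c2@15, authorship ..33...11....22.
After op 4 (insert('y')): buffer="wvquyypxquyufthquys" (len 19), cursors c3@5 c1@11 c2@18, authorship ..333...111....222.
After op 5 (delete): buffer="wvquypxquufthqus" (len 16), cursors c3@4 c1@9 c2@15, authorship ..33...11....22.

Answer: 9 15 4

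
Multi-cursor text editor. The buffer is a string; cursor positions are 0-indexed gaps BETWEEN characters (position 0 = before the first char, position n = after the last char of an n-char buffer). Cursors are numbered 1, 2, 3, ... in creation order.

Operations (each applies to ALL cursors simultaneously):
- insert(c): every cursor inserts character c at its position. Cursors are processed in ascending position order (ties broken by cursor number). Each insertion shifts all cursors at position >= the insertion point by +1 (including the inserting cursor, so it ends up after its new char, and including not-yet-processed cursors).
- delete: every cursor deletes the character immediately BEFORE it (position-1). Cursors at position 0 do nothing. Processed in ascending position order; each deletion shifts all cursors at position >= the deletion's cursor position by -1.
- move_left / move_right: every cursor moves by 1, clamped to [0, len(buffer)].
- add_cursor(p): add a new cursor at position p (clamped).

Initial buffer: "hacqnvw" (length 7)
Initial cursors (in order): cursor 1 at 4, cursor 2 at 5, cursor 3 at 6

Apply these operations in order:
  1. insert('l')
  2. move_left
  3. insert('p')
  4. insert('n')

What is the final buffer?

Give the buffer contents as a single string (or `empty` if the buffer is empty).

After op 1 (insert('l')): buffer="hacqlnlvlw" (len 10), cursors c1@5 c2@7 c3@9, authorship ....1.2.3.
After op 2 (move_left): buffer="hacqlnlvlw" (len 10), cursors c1@4 c2@6 c3@8, authorship ....1.2.3.
After op 3 (insert('p')): buffer="hacqplnplvplw" (len 13), cursors c1@5 c2@8 c3@11, authorship ....11.22.33.
After op 4 (insert('n')): buffer="hacqpnlnpnlvpnlw" (len 16), cursors c1@6 c2@10 c3@14, authorship ....111.222.333.

Answer: hacqpnlnpnlvpnlw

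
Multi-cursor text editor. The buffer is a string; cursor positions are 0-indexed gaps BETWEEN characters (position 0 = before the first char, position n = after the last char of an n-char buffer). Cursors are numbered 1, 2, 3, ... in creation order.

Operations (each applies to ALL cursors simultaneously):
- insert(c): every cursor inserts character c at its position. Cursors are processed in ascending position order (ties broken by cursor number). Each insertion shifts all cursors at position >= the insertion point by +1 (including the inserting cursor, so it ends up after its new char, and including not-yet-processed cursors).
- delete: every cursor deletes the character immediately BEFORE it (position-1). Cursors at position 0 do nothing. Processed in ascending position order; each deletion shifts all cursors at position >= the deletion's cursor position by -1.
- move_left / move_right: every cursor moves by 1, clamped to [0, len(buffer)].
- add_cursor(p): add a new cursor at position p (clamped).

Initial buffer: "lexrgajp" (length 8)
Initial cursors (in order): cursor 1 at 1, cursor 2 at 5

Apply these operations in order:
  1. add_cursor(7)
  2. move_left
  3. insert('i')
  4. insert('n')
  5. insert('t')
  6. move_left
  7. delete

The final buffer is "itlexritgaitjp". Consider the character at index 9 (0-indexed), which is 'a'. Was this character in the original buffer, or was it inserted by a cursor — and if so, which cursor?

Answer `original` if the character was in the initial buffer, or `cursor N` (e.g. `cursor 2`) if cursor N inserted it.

After op 1 (add_cursor(7)): buffer="lexrgajp" (len 8), cursors c1@1 c2@5 c3@7, authorship ........
After op 2 (move_left): buffer="lexrgajp" (len 8), cursors c1@0 c2@4 c3@6, authorship ........
After op 3 (insert('i')): buffer="ilexrigaijp" (len 11), cursors c1@1 c2@6 c3@9, authorship 1....2..3..
After op 4 (insert('n')): buffer="inlexringainjp" (len 14), cursors c1@2 c2@8 c3@12, authorship 11....22..33..
After op 5 (insert('t')): buffer="intlexrintgaintjp" (len 17), cursors c1@3 c2@10 c3@15, authorship 111....222..333..
After op 6 (move_left): buffer="intlexrintgaintjp" (len 17), cursors c1@2 c2@9 c3@14, authorship 111....222..333..
After op 7 (delete): buffer="itlexritgaitjp" (len 14), cursors c1@1 c2@7 c3@11, authorship 11....22..33..
Authorship (.=original, N=cursor N): 1 1 . . . . 2 2 . . 3 3 . .
Index 9: author = original

Answer: original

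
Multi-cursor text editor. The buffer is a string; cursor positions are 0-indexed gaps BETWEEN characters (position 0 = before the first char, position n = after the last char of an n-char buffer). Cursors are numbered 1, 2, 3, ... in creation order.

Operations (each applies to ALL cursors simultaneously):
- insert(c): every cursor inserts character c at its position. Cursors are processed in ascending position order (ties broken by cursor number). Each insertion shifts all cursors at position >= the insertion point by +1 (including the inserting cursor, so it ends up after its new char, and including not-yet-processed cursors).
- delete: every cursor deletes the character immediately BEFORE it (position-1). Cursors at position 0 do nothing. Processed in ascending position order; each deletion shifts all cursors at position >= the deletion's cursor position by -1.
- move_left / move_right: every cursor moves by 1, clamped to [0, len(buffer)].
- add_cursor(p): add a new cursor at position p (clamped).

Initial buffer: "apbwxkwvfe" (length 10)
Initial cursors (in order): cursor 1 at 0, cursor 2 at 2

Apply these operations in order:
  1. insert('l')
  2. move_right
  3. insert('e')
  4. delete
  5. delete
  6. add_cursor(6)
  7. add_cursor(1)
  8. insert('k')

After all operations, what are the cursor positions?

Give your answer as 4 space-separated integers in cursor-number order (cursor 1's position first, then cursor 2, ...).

Answer: 3 6 10 3

Derivation:
After op 1 (insert('l')): buffer="laplbwxkwvfe" (len 12), cursors c1@1 c2@4, authorship 1..2........
After op 2 (move_right): buffer="laplbwxkwvfe" (len 12), cursors c1@2 c2@5, authorship 1..2........
After op 3 (insert('e')): buffer="laeplbewxkwvfe" (len 14), cursors c1@3 c2@7, authorship 1.1.2.2.......
After op 4 (delete): buffer="laplbwxkwvfe" (len 12), cursors c1@2 c2@5, authorship 1..2........
After op 5 (delete): buffer="lplwxkwvfe" (len 10), cursors c1@1 c2@3, authorship 1.2.......
After op 6 (add_cursor(6)): buffer="lplwxkwvfe" (len 10), cursors c1@1 c2@3 c3@6, authorship 1.2.......
After op 7 (add_cursor(1)): buffer="lplwxkwvfe" (len 10), cursors c1@1 c4@1 c2@3 c3@6, authorship 1.2.......
After op 8 (insert('k')): buffer="lkkplkwxkkwvfe" (len 14), cursors c1@3 c4@3 c2@6 c3@10, authorship 114.22...3....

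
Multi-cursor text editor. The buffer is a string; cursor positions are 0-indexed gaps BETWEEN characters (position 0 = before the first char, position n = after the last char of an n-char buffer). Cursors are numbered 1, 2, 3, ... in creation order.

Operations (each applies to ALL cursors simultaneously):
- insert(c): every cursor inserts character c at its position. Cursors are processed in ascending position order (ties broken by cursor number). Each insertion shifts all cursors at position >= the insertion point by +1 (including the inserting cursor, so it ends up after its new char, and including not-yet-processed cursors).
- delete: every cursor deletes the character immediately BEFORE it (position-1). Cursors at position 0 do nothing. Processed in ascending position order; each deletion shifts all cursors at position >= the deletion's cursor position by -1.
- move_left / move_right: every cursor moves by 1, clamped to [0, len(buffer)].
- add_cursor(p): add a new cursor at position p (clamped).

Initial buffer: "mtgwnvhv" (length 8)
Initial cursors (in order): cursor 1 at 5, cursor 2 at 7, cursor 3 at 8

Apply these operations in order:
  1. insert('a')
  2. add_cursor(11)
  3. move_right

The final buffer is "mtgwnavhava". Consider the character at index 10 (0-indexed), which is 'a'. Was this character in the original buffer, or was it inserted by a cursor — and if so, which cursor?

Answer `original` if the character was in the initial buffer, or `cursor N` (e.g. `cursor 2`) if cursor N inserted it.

After op 1 (insert('a')): buffer="mtgwnavhava" (len 11), cursors c1@6 c2@9 c3@11, authorship .....1..2.3
After op 2 (add_cursor(11)): buffer="mtgwnavhava" (len 11), cursors c1@6 c2@9 c3@11 c4@11, authorship .....1..2.3
After op 3 (move_right): buffer="mtgwnavhava" (len 11), cursors c1@7 c2@10 c3@11 c4@11, authorship .....1..2.3
Authorship (.=original, N=cursor N): . . . . . 1 . . 2 . 3
Index 10: author = 3

Answer: cursor 3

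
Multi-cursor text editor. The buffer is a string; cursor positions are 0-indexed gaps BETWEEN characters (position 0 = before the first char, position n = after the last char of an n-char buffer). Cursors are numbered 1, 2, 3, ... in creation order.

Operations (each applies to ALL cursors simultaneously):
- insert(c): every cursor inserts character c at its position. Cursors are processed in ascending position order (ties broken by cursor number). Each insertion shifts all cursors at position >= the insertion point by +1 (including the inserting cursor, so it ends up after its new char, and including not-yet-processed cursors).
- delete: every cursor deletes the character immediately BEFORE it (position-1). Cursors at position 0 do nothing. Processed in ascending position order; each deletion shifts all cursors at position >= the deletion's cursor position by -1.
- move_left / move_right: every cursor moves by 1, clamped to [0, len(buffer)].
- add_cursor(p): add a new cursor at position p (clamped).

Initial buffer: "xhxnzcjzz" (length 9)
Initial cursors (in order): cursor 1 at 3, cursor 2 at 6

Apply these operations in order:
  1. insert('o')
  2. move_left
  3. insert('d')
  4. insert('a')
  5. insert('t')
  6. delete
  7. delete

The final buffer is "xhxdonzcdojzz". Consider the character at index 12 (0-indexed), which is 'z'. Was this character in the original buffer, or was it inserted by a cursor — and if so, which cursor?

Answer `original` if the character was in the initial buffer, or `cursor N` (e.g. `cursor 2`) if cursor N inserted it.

After op 1 (insert('o')): buffer="xhxonzcojzz" (len 11), cursors c1@4 c2@8, authorship ...1...2...
After op 2 (move_left): buffer="xhxonzcojzz" (len 11), cursors c1@3 c2@7, authorship ...1...2...
After op 3 (insert('d')): buffer="xhxdonzcdojzz" (len 13), cursors c1@4 c2@9, authorship ...11...22...
After op 4 (insert('a')): buffer="xhxdaonzcdaojzz" (len 15), cursors c1@5 c2@11, authorship ...111...222...
After op 5 (insert('t')): buffer="xhxdatonzcdatojzz" (len 17), cursors c1@6 c2@13, authorship ...1111...2222...
After op 6 (delete): buffer="xhxdaonzcdaojzz" (len 15), cursors c1@5 c2@11, authorship ...111...222...
After op 7 (delete): buffer="xhxdonzcdojzz" (len 13), cursors c1@4 c2@9, authorship ...11...22...
Authorship (.=original, N=cursor N): . . . 1 1 . . . 2 2 . . .
Index 12: author = original

Answer: original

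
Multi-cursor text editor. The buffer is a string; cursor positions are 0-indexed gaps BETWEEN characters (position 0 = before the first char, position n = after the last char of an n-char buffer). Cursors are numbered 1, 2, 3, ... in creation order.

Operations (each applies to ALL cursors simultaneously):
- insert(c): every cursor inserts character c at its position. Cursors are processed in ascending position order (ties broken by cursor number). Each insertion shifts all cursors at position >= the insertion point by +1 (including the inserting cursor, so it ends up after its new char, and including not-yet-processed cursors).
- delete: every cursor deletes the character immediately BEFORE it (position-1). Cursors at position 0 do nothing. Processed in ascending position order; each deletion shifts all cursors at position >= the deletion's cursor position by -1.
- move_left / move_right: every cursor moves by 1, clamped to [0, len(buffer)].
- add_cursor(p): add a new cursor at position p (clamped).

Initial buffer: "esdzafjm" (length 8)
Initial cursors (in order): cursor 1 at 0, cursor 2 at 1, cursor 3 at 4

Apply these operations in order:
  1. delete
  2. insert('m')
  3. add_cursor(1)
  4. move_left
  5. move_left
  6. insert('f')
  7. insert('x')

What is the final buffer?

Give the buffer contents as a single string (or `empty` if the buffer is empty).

Answer: fffxxxmmsfxdmafjm

Derivation:
After op 1 (delete): buffer="sdafjm" (len 6), cursors c1@0 c2@0 c3@2, authorship ......
After op 2 (insert('m')): buffer="mmsdmafjm" (len 9), cursors c1@2 c2@2 c3@5, authorship 12..3....
After op 3 (add_cursor(1)): buffer="mmsdmafjm" (len 9), cursors c4@1 c1@2 c2@2 c3@5, authorship 12..3....
After op 4 (move_left): buffer="mmsdmafjm" (len 9), cursors c4@0 c1@1 c2@1 c3@4, authorship 12..3....
After op 5 (move_left): buffer="mmsdmafjm" (len 9), cursors c1@0 c2@0 c4@0 c3@3, authorship 12..3....
After op 6 (insert('f')): buffer="fffmmsfdmafjm" (len 13), cursors c1@3 c2@3 c4@3 c3@7, authorship 12412.3.3....
After op 7 (insert('x')): buffer="fffxxxmmsfxdmafjm" (len 17), cursors c1@6 c2@6 c4@6 c3@11, authorship 12412412.33.3....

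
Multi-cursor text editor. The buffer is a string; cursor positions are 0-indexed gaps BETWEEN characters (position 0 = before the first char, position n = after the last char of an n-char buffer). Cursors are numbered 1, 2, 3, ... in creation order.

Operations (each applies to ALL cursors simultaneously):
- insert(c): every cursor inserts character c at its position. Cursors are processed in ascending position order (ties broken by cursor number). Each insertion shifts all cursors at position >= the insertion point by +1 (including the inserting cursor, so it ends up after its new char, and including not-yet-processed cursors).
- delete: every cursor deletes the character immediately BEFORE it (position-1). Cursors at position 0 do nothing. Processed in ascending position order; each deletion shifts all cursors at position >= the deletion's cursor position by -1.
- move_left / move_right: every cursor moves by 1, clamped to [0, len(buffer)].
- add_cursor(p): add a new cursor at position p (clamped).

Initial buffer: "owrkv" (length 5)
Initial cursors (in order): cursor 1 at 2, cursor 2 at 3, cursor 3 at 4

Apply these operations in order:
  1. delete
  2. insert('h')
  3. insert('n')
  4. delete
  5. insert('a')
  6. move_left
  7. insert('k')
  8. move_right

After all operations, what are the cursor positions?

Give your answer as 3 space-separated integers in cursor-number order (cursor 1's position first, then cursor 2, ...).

After op 1 (delete): buffer="ov" (len 2), cursors c1@1 c2@1 c3@1, authorship ..
After op 2 (insert('h')): buffer="ohhhv" (len 5), cursors c1@4 c2@4 c3@4, authorship .123.
After op 3 (insert('n')): buffer="ohhhnnnv" (len 8), cursors c1@7 c2@7 c3@7, authorship .123123.
After op 4 (delete): buffer="ohhhv" (len 5), cursors c1@4 c2@4 c3@4, authorship .123.
After op 5 (insert('a')): buffer="ohhhaaav" (len 8), cursors c1@7 c2@7 c3@7, authorship .123123.
After op 6 (move_left): buffer="ohhhaaav" (len 8), cursors c1@6 c2@6 c3@6, authorship .123123.
After op 7 (insert('k')): buffer="ohhhaakkkav" (len 11), cursors c1@9 c2@9 c3@9, authorship .123121233.
After op 8 (move_right): buffer="ohhhaakkkav" (len 11), cursors c1@10 c2@10 c3@10, authorship .123121233.

Answer: 10 10 10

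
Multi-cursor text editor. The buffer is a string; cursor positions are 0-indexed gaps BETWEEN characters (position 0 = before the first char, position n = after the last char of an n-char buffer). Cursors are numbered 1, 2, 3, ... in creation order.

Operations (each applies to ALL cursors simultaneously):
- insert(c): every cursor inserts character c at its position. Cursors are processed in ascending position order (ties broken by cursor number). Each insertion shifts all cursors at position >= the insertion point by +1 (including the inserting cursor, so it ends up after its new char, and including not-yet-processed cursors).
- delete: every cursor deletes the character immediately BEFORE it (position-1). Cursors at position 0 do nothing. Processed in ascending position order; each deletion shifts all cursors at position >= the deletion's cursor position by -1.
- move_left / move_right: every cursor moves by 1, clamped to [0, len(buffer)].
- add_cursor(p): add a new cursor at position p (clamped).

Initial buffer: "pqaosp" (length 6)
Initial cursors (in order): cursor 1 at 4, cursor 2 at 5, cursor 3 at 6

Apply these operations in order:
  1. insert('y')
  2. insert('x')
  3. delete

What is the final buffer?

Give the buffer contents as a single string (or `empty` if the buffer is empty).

After op 1 (insert('y')): buffer="pqaoysypy" (len 9), cursors c1@5 c2@7 c3@9, authorship ....1.2.3
After op 2 (insert('x')): buffer="pqaoyxsyxpyx" (len 12), cursors c1@6 c2@9 c3@12, authorship ....11.22.33
After op 3 (delete): buffer="pqaoysypy" (len 9), cursors c1@5 c2@7 c3@9, authorship ....1.2.3

Answer: pqaoysypy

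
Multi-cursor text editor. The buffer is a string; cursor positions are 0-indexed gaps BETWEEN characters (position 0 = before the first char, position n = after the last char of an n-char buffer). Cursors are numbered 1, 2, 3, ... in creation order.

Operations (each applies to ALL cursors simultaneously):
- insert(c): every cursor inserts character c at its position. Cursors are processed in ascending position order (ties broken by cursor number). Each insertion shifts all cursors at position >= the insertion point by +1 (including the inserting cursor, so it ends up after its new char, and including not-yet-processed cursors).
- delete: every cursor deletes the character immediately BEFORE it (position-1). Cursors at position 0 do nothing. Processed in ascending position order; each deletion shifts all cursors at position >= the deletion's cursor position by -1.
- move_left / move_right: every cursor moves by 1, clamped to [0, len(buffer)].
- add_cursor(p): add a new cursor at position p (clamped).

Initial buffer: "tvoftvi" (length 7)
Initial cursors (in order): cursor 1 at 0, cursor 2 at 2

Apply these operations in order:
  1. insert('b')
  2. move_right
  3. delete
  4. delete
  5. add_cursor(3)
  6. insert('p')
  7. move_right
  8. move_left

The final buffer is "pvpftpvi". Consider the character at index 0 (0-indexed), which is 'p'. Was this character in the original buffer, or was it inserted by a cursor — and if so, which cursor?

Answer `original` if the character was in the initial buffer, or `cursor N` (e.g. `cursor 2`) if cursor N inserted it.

Answer: cursor 1

Derivation:
After op 1 (insert('b')): buffer="btvboftvi" (len 9), cursors c1@1 c2@4, authorship 1..2.....
After op 2 (move_right): buffer="btvboftvi" (len 9), cursors c1@2 c2@5, authorship 1..2.....
After op 3 (delete): buffer="bvbftvi" (len 7), cursors c1@1 c2@3, authorship 1.2....
After op 4 (delete): buffer="vftvi" (len 5), cursors c1@0 c2@1, authorship .....
After op 5 (add_cursor(3)): buffer="vftvi" (len 5), cursors c1@0 c2@1 c3@3, authorship .....
After op 6 (insert('p')): buffer="pvpftpvi" (len 8), cursors c1@1 c2@3 c3@6, authorship 1.2..3..
After op 7 (move_right): buffer="pvpftpvi" (len 8), cursors c1@2 c2@4 c3@7, authorship 1.2..3..
After op 8 (move_left): buffer="pvpftpvi" (len 8), cursors c1@1 c2@3 c3@6, authorship 1.2..3..
Authorship (.=original, N=cursor N): 1 . 2 . . 3 . .
Index 0: author = 1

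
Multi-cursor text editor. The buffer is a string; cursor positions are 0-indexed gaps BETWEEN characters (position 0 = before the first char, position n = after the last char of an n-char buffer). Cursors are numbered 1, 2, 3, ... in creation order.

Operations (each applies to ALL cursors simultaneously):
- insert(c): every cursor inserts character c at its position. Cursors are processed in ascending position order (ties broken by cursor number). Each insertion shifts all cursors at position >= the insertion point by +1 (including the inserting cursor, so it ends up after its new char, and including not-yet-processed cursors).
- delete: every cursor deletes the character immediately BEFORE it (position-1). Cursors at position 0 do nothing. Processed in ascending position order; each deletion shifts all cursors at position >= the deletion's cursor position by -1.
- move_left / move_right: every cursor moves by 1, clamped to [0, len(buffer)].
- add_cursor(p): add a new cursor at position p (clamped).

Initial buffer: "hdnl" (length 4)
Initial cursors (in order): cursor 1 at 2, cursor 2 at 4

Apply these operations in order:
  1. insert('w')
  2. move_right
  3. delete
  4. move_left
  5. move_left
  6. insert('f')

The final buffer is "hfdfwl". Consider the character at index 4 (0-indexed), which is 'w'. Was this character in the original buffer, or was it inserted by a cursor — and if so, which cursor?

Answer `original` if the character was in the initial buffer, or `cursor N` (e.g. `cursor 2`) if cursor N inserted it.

Answer: cursor 1

Derivation:
After op 1 (insert('w')): buffer="hdwnlw" (len 6), cursors c1@3 c2@6, authorship ..1..2
After op 2 (move_right): buffer="hdwnlw" (len 6), cursors c1@4 c2@6, authorship ..1..2
After op 3 (delete): buffer="hdwl" (len 4), cursors c1@3 c2@4, authorship ..1.
After op 4 (move_left): buffer="hdwl" (len 4), cursors c1@2 c2@3, authorship ..1.
After op 5 (move_left): buffer="hdwl" (len 4), cursors c1@1 c2@2, authorship ..1.
After op 6 (insert('f')): buffer="hfdfwl" (len 6), cursors c1@2 c2@4, authorship .1.21.
Authorship (.=original, N=cursor N): . 1 . 2 1 .
Index 4: author = 1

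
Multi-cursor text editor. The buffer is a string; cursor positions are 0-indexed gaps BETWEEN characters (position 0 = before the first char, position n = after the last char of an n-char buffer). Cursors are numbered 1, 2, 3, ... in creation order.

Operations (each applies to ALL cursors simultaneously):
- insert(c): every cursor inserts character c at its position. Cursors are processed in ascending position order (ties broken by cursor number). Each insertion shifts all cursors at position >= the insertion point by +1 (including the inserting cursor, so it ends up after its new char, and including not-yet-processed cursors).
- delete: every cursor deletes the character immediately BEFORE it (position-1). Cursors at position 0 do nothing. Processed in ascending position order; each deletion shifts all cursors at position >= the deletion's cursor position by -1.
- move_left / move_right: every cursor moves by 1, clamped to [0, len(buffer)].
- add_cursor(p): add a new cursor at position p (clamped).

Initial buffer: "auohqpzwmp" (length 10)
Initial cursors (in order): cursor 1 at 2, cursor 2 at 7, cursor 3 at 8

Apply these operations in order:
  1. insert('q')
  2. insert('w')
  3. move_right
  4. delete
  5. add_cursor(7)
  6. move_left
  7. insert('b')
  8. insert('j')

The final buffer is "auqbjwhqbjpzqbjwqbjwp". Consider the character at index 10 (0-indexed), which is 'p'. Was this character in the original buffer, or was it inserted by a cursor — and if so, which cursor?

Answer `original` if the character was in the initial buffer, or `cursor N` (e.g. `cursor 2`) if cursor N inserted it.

After op 1 (insert('q')): buffer="auqohqpzqwqmp" (len 13), cursors c1@3 c2@9 c3@11, authorship ..1.....2.3..
After op 2 (insert('w')): buffer="auqwohqpzqwwqwmp" (len 16), cursors c1@4 c2@11 c3@14, authorship ..11.....22.33..
After op 3 (move_right): buffer="auqwohqpzqwwqwmp" (len 16), cursors c1@5 c2@12 c3@15, authorship ..11.....22.33..
After op 4 (delete): buffer="auqwhqpzqwqwp" (len 13), cursors c1@4 c2@10 c3@12, authorship ..11....2233.
After op 5 (add_cursor(7)): buffer="auqwhqpzqwqwp" (len 13), cursors c1@4 c4@7 c2@10 c3@12, authorship ..11....2233.
After op 6 (move_left): buffer="auqwhqpzqwqwp" (len 13), cursors c1@3 c4@6 c2@9 c3@11, authorship ..11....2233.
After op 7 (insert('b')): buffer="auqbwhqbpzqbwqbwp" (len 17), cursors c1@4 c4@8 c2@12 c3@15, authorship ..111..4..222333.
After op 8 (insert('j')): buffer="auqbjwhqbjpzqbjwqbjwp" (len 21), cursors c1@5 c4@10 c2@15 c3@19, authorship ..1111..44..22223333.
Authorship (.=original, N=cursor N): . . 1 1 1 1 . . 4 4 . . 2 2 2 2 3 3 3 3 .
Index 10: author = original

Answer: original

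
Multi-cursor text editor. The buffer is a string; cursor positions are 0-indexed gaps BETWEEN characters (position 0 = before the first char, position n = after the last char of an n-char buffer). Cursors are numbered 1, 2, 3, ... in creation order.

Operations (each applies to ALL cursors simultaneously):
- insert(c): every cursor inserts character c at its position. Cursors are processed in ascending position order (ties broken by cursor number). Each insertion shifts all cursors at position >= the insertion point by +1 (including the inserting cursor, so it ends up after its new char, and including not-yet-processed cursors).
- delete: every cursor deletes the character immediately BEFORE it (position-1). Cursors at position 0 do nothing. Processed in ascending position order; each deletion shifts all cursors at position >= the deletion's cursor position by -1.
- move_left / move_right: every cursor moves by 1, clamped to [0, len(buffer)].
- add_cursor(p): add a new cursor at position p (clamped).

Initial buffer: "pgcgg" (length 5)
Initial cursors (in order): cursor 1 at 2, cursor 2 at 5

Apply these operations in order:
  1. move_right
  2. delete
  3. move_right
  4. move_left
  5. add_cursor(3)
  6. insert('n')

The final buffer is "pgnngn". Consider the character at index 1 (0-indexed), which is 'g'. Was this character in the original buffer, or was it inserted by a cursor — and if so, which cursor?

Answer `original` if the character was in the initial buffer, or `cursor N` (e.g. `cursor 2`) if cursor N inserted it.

After op 1 (move_right): buffer="pgcgg" (len 5), cursors c1@3 c2@5, authorship .....
After op 2 (delete): buffer="pgg" (len 3), cursors c1@2 c2@3, authorship ...
After op 3 (move_right): buffer="pgg" (len 3), cursors c1@3 c2@3, authorship ...
After op 4 (move_left): buffer="pgg" (len 3), cursors c1@2 c2@2, authorship ...
After op 5 (add_cursor(3)): buffer="pgg" (len 3), cursors c1@2 c2@2 c3@3, authorship ...
After op 6 (insert('n')): buffer="pgnngn" (len 6), cursors c1@4 c2@4 c3@6, authorship ..12.3
Authorship (.=original, N=cursor N): . . 1 2 . 3
Index 1: author = original

Answer: original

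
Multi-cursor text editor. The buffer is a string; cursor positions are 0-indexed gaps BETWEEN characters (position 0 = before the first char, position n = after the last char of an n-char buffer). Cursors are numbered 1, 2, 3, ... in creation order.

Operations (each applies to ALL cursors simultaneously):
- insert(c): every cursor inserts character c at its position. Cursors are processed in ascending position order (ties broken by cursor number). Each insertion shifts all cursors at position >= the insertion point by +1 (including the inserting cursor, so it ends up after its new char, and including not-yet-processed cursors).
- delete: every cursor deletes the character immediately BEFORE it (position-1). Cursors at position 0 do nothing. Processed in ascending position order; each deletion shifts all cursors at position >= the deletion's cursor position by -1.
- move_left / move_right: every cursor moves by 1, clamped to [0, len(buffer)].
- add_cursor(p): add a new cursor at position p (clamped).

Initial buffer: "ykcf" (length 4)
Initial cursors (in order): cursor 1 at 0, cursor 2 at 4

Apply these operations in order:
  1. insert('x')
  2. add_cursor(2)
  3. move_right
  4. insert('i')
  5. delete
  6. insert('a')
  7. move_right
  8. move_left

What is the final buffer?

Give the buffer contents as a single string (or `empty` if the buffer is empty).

After op 1 (insert('x')): buffer="xykcfx" (len 6), cursors c1@1 c2@6, authorship 1....2
After op 2 (add_cursor(2)): buffer="xykcfx" (len 6), cursors c1@1 c3@2 c2@6, authorship 1....2
After op 3 (move_right): buffer="xykcfx" (len 6), cursors c1@2 c3@3 c2@6, authorship 1....2
After op 4 (insert('i')): buffer="xyikicfxi" (len 9), cursors c1@3 c3@5 c2@9, authorship 1.1.3..22
After op 5 (delete): buffer="xykcfx" (len 6), cursors c1@2 c3@3 c2@6, authorship 1....2
After op 6 (insert('a')): buffer="xyakacfxa" (len 9), cursors c1@3 c3@5 c2@9, authorship 1.1.3..22
After op 7 (move_right): buffer="xyakacfxa" (len 9), cursors c1@4 c3@6 c2@9, authorship 1.1.3..22
After op 8 (move_left): buffer="xyakacfxa" (len 9), cursors c1@3 c3@5 c2@8, authorship 1.1.3..22

Answer: xyakacfxa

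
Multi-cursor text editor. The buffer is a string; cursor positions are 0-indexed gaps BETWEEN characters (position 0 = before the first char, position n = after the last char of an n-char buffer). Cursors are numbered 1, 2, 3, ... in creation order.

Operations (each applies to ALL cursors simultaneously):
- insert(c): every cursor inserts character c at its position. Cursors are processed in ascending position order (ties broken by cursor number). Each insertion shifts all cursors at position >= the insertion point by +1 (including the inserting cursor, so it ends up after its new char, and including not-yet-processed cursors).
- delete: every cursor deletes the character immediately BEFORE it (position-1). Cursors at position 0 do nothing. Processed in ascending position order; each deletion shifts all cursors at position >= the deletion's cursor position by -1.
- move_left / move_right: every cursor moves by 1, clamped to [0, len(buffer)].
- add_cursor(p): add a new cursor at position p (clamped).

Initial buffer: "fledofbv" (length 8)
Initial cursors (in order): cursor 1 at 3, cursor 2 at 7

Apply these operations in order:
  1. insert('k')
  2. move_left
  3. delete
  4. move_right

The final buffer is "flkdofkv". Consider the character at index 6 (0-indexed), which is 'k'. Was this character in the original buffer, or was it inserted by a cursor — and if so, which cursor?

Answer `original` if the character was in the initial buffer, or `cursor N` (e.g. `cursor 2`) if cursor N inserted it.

Answer: cursor 2

Derivation:
After op 1 (insert('k')): buffer="flekdofbkv" (len 10), cursors c1@4 c2@9, authorship ...1....2.
After op 2 (move_left): buffer="flekdofbkv" (len 10), cursors c1@3 c2@8, authorship ...1....2.
After op 3 (delete): buffer="flkdofkv" (len 8), cursors c1@2 c2@6, authorship ..1...2.
After op 4 (move_right): buffer="flkdofkv" (len 8), cursors c1@3 c2@7, authorship ..1...2.
Authorship (.=original, N=cursor N): . . 1 . . . 2 .
Index 6: author = 2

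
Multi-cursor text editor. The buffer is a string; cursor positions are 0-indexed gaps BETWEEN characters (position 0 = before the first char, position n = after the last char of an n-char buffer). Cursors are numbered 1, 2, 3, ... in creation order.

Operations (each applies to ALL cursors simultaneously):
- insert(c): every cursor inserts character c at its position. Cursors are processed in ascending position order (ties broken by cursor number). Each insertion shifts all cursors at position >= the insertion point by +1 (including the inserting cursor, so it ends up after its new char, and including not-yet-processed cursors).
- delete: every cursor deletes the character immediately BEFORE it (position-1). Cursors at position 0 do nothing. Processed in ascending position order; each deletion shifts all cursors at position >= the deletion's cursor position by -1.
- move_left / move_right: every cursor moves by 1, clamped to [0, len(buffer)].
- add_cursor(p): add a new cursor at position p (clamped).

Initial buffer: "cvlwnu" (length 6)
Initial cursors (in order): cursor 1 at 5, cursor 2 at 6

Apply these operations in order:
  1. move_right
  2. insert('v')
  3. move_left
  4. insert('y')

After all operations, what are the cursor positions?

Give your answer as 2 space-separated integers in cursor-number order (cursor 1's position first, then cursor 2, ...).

Answer: 9 9

Derivation:
After op 1 (move_right): buffer="cvlwnu" (len 6), cursors c1@6 c2@6, authorship ......
After op 2 (insert('v')): buffer="cvlwnuvv" (len 8), cursors c1@8 c2@8, authorship ......12
After op 3 (move_left): buffer="cvlwnuvv" (len 8), cursors c1@7 c2@7, authorship ......12
After op 4 (insert('y')): buffer="cvlwnuvyyv" (len 10), cursors c1@9 c2@9, authorship ......1122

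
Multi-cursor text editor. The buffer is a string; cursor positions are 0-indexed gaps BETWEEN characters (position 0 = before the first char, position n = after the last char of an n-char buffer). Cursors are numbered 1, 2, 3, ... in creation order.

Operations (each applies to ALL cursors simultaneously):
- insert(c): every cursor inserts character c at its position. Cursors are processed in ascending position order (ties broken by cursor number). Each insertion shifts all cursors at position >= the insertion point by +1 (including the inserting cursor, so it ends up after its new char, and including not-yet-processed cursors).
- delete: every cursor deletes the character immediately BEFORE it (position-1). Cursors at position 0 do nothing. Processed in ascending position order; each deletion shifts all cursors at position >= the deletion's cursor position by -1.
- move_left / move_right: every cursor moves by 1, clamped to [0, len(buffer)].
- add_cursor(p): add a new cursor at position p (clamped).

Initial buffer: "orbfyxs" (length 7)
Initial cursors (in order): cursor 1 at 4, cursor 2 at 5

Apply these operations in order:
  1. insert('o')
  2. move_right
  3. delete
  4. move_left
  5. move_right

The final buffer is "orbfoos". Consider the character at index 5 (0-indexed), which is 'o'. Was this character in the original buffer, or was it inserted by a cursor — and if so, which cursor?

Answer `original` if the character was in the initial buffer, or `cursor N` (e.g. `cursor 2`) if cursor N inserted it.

Answer: cursor 2

Derivation:
After op 1 (insert('o')): buffer="orbfoyoxs" (len 9), cursors c1@5 c2@7, authorship ....1.2..
After op 2 (move_right): buffer="orbfoyoxs" (len 9), cursors c1@6 c2@8, authorship ....1.2..
After op 3 (delete): buffer="orbfoos" (len 7), cursors c1@5 c2@6, authorship ....12.
After op 4 (move_left): buffer="orbfoos" (len 7), cursors c1@4 c2@5, authorship ....12.
After op 5 (move_right): buffer="orbfoos" (len 7), cursors c1@5 c2@6, authorship ....12.
Authorship (.=original, N=cursor N): . . . . 1 2 .
Index 5: author = 2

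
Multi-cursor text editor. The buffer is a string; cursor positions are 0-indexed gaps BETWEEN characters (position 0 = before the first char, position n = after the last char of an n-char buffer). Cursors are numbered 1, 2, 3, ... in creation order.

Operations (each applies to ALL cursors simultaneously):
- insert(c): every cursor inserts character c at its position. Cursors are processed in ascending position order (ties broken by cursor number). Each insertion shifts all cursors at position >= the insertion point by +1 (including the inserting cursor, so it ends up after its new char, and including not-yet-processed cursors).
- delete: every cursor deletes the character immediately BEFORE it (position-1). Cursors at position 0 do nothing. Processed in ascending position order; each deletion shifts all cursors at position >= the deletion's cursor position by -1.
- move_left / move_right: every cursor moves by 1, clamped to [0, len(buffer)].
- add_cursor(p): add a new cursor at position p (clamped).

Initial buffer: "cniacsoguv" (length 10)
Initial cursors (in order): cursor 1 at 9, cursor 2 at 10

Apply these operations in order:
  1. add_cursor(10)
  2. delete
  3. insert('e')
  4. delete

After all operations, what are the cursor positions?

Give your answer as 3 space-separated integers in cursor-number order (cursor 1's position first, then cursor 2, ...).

After op 1 (add_cursor(10)): buffer="cniacsoguv" (len 10), cursors c1@9 c2@10 c3@10, authorship ..........
After op 2 (delete): buffer="cniacso" (len 7), cursors c1@7 c2@7 c3@7, authorship .......
After op 3 (insert('e')): buffer="cniacsoeee" (len 10), cursors c1@10 c2@10 c3@10, authorship .......123
After op 4 (delete): buffer="cniacso" (len 7), cursors c1@7 c2@7 c3@7, authorship .......

Answer: 7 7 7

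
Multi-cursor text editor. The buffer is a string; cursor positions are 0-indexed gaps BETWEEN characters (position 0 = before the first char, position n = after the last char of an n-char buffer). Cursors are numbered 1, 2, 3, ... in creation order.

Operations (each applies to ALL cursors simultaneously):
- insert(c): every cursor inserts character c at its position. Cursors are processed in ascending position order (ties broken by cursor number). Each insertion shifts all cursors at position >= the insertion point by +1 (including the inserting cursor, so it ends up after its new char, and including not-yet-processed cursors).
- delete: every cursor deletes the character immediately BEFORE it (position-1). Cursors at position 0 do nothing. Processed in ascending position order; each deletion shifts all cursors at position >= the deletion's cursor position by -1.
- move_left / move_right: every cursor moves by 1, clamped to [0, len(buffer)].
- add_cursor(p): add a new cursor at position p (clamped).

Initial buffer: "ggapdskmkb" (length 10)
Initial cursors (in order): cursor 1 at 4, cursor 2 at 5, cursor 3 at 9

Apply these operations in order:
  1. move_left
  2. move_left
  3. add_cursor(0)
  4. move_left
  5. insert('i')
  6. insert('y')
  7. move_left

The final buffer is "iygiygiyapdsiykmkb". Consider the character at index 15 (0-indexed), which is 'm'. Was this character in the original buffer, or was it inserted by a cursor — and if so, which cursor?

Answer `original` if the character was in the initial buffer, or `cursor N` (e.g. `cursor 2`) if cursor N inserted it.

Answer: original

Derivation:
After op 1 (move_left): buffer="ggapdskmkb" (len 10), cursors c1@3 c2@4 c3@8, authorship ..........
After op 2 (move_left): buffer="ggapdskmkb" (len 10), cursors c1@2 c2@3 c3@7, authorship ..........
After op 3 (add_cursor(0)): buffer="ggapdskmkb" (len 10), cursors c4@0 c1@2 c2@3 c3@7, authorship ..........
After op 4 (move_left): buffer="ggapdskmkb" (len 10), cursors c4@0 c1@1 c2@2 c3@6, authorship ..........
After op 5 (insert('i')): buffer="igigiapdsikmkb" (len 14), cursors c4@1 c1@3 c2@5 c3@10, authorship 4.1.2....3....
After op 6 (insert('y')): buffer="iygiygiyapdsiykmkb" (len 18), cursors c4@2 c1@5 c2@8 c3@14, authorship 44.11.22....33....
After op 7 (move_left): buffer="iygiygiyapdsiykmkb" (len 18), cursors c4@1 c1@4 c2@7 c3@13, authorship 44.11.22....33....
Authorship (.=original, N=cursor N): 4 4 . 1 1 . 2 2 . . . . 3 3 . . . .
Index 15: author = original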